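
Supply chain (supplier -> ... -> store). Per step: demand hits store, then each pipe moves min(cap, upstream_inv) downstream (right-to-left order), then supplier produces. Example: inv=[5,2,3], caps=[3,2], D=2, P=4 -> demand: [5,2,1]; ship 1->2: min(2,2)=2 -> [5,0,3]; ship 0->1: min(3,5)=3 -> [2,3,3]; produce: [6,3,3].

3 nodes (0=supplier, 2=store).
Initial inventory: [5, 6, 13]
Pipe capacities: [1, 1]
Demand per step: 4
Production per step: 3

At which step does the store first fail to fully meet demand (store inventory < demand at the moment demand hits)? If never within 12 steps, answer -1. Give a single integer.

Step 1: demand=4,sold=4 ship[1->2]=1 ship[0->1]=1 prod=3 -> [7 6 10]
Step 2: demand=4,sold=4 ship[1->2]=1 ship[0->1]=1 prod=3 -> [9 6 7]
Step 3: demand=4,sold=4 ship[1->2]=1 ship[0->1]=1 prod=3 -> [11 6 4]
Step 4: demand=4,sold=4 ship[1->2]=1 ship[0->1]=1 prod=3 -> [13 6 1]
Step 5: demand=4,sold=1 ship[1->2]=1 ship[0->1]=1 prod=3 -> [15 6 1]
Step 6: demand=4,sold=1 ship[1->2]=1 ship[0->1]=1 prod=3 -> [17 6 1]
Step 7: demand=4,sold=1 ship[1->2]=1 ship[0->1]=1 prod=3 -> [19 6 1]
Step 8: demand=4,sold=1 ship[1->2]=1 ship[0->1]=1 prod=3 -> [21 6 1]
Step 9: demand=4,sold=1 ship[1->2]=1 ship[0->1]=1 prod=3 -> [23 6 1]
Step 10: demand=4,sold=1 ship[1->2]=1 ship[0->1]=1 prod=3 -> [25 6 1]
Step 11: demand=4,sold=1 ship[1->2]=1 ship[0->1]=1 prod=3 -> [27 6 1]
Step 12: demand=4,sold=1 ship[1->2]=1 ship[0->1]=1 prod=3 -> [29 6 1]
First stockout at step 5

5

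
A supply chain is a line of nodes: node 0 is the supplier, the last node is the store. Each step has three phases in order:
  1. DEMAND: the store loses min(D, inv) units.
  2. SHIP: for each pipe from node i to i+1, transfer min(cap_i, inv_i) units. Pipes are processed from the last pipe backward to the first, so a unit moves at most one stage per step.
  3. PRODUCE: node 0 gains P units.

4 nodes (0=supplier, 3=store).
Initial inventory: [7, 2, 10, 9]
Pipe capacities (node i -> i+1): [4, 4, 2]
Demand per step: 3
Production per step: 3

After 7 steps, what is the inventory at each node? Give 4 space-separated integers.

Step 1: demand=3,sold=3 ship[2->3]=2 ship[1->2]=2 ship[0->1]=4 prod=3 -> inv=[6 4 10 8]
Step 2: demand=3,sold=3 ship[2->3]=2 ship[1->2]=4 ship[0->1]=4 prod=3 -> inv=[5 4 12 7]
Step 3: demand=3,sold=3 ship[2->3]=2 ship[1->2]=4 ship[0->1]=4 prod=3 -> inv=[4 4 14 6]
Step 4: demand=3,sold=3 ship[2->3]=2 ship[1->2]=4 ship[0->1]=4 prod=3 -> inv=[3 4 16 5]
Step 5: demand=3,sold=3 ship[2->3]=2 ship[1->2]=4 ship[0->1]=3 prod=3 -> inv=[3 3 18 4]
Step 6: demand=3,sold=3 ship[2->3]=2 ship[1->2]=3 ship[0->1]=3 prod=3 -> inv=[3 3 19 3]
Step 7: demand=3,sold=3 ship[2->3]=2 ship[1->2]=3 ship[0->1]=3 prod=3 -> inv=[3 3 20 2]

3 3 20 2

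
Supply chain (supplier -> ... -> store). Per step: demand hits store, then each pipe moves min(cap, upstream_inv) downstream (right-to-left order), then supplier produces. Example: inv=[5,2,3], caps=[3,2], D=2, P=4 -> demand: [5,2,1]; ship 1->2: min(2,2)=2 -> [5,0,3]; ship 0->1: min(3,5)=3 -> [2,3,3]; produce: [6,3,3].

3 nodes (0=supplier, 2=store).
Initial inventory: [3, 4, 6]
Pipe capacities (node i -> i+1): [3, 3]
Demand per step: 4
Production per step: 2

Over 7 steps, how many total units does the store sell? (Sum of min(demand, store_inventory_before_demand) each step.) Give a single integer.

Step 1: sold=4 (running total=4) -> [2 4 5]
Step 2: sold=4 (running total=8) -> [2 3 4]
Step 3: sold=4 (running total=12) -> [2 2 3]
Step 4: sold=3 (running total=15) -> [2 2 2]
Step 5: sold=2 (running total=17) -> [2 2 2]
Step 6: sold=2 (running total=19) -> [2 2 2]
Step 7: sold=2 (running total=21) -> [2 2 2]

Answer: 21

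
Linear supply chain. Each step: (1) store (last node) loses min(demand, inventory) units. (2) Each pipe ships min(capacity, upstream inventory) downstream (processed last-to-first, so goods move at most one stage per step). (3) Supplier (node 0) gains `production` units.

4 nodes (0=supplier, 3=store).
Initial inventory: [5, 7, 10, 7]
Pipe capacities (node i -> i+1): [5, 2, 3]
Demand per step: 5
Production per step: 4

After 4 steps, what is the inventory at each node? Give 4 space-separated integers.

Step 1: demand=5,sold=5 ship[2->3]=3 ship[1->2]=2 ship[0->1]=5 prod=4 -> inv=[4 10 9 5]
Step 2: demand=5,sold=5 ship[2->3]=3 ship[1->2]=2 ship[0->1]=4 prod=4 -> inv=[4 12 8 3]
Step 3: demand=5,sold=3 ship[2->3]=3 ship[1->2]=2 ship[0->1]=4 prod=4 -> inv=[4 14 7 3]
Step 4: demand=5,sold=3 ship[2->3]=3 ship[1->2]=2 ship[0->1]=4 prod=4 -> inv=[4 16 6 3]

4 16 6 3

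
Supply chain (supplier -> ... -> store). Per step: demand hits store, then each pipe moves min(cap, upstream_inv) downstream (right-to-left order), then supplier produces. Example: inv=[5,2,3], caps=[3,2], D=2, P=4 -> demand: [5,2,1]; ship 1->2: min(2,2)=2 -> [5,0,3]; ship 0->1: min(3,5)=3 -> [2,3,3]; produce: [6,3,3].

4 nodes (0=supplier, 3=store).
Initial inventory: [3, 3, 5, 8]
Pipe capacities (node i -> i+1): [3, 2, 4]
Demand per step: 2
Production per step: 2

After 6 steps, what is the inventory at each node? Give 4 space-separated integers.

Step 1: demand=2,sold=2 ship[2->3]=4 ship[1->2]=2 ship[0->1]=3 prod=2 -> inv=[2 4 3 10]
Step 2: demand=2,sold=2 ship[2->3]=3 ship[1->2]=2 ship[0->1]=2 prod=2 -> inv=[2 4 2 11]
Step 3: demand=2,sold=2 ship[2->3]=2 ship[1->2]=2 ship[0->1]=2 prod=2 -> inv=[2 4 2 11]
Step 4: demand=2,sold=2 ship[2->3]=2 ship[1->2]=2 ship[0->1]=2 prod=2 -> inv=[2 4 2 11]
Step 5: demand=2,sold=2 ship[2->3]=2 ship[1->2]=2 ship[0->1]=2 prod=2 -> inv=[2 4 2 11]
Step 6: demand=2,sold=2 ship[2->3]=2 ship[1->2]=2 ship[0->1]=2 prod=2 -> inv=[2 4 2 11]

2 4 2 11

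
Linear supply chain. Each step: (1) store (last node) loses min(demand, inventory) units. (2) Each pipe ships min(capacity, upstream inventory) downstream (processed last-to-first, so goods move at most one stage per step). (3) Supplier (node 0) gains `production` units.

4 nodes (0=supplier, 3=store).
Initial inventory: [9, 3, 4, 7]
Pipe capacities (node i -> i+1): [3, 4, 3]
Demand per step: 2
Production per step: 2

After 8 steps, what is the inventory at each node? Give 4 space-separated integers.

Step 1: demand=2,sold=2 ship[2->3]=3 ship[1->2]=3 ship[0->1]=3 prod=2 -> inv=[8 3 4 8]
Step 2: demand=2,sold=2 ship[2->3]=3 ship[1->2]=3 ship[0->1]=3 prod=2 -> inv=[7 3 4 9]
Step 3: demand=2,sold=2 ship[2->3]=3 ship[1->2]=3 ship[0->1]=3 prod=2 -> inv=[6 3 4 10]
Step 4: demand=2,sold=2 ship[2->3]=3 ship[1->2]=3 ship[0->1]=3 prod=2 -> inv=[5 3 4 11]
Step 5: demand=2,sold=2 ship[2->3]=3 ship[1->2]=3 ship[0->1]=3 prod=2 -> inv=[4 3 4 12]
Step 6: demand=2,sold=2 ship[2->3]=3 ship[1->2]=3 ship[0->1]=3 prod=2 -> inv=[3 3 4 13]
Step 7: demand=2,sold=2 ship[2->3]=3 ship[1->2]=3 ship[0->1]=3 prod=2 -> inv=[2 3 4 14]
Step 8: demand=2,sold=2 ship[2->3]=3 ship[1->2]=3 ship[0->1]=2 prod=2 -> inv=[2 2 4 15]

2 2 4 15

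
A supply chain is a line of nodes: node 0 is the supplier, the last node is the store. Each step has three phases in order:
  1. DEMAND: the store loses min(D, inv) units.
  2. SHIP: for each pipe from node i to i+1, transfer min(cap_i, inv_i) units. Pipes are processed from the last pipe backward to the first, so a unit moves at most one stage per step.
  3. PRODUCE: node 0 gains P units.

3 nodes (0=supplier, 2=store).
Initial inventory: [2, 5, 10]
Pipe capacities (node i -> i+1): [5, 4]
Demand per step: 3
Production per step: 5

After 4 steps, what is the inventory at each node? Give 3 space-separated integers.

Step 1: demand=3,sold=3 ship[1->2]=4 ship[0->1]=2 prod=5 -> inv=[5 3 11]
Step 2: demand=3,sold=3 ship[1->2]=3 ship[0->1]=5 prod=5 -> inv=[5 5 11]
Step 3: demand=3,sold=3 ship[1->2]=4 ship[0->1]=5 prod=5 -> inv=[5 6 12]
Step 4: demand=3,sold=3 ship[1->2]=4 ship[0->1]=5 prod=5 -> inv=[5 7 13]

5 7 13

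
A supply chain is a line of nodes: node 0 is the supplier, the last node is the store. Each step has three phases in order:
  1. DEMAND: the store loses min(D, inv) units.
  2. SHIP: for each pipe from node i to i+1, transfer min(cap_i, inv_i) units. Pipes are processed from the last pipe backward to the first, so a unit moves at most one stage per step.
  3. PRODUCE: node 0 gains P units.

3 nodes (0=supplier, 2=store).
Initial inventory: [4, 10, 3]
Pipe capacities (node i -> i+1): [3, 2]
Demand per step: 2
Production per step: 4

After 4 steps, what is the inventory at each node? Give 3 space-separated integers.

Step 1: demand=2,sold=2 ship[1->2]=2 ship[0->1]=3 prod=4 -> inv=[5 11 3]
Step 2: demand=2,sold=2 ship[1->2]=2 ship[0->1]=3 prod=4 -> inv=[6 12 3]
Step 3: demand=2,sold=2 ship[1->2]=2 ship[0->1]=3 prod=4 -> inv=[7 13 3]
Step 4: demand=2,sold=2 ship[1->2]=2 ship[0->1]=3 prod=4 -> inv=[8 14 3]

8 14 3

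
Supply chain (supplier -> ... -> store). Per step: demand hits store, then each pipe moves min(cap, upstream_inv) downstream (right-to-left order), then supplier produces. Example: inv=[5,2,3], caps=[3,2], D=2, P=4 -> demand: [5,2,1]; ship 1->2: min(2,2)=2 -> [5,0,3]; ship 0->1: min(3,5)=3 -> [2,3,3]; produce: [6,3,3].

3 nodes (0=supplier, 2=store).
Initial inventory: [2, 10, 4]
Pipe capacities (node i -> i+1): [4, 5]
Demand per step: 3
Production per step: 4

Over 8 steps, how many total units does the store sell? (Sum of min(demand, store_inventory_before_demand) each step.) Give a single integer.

Answer: 24

Derivation:
Step 1: sold=3 (running total=3) -> [4 7 6]
Step 2: sold=3 (running total=6) -> [4 6 8]
Step 3: sold=3 (running total=9) -> [4 5 10]
Step 4: sold=3 (running total=12) -> [4 4 12]
Step 5: sold=3 (running total=15) -> [4 4 13]
Step 6: sold=3 (running total=18) -> [4 4 14]
Step 7: sold=3 (running total=21) -> [4 4 15]
Step 8: sold=3 (running total=24) -> [4 4 16]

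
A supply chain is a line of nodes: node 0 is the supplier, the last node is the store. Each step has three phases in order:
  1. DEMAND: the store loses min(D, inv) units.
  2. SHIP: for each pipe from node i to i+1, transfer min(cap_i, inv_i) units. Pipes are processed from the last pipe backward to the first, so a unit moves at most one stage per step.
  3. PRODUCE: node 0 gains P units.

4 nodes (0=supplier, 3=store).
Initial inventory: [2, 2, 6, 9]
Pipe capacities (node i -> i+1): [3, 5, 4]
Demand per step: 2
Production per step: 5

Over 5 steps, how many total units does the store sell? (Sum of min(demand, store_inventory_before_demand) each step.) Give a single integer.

Answer: 10

Derivation:
Step 1: sold=2 (running total=2) -> [5 2 4 11]
Step 2: sold=2 (running total=4) -> [7 3 2 13]
Step 3: sold=2 (running total=6) -> [9 3 3 13]
Step 4: sold=2 (running total=8) -> [11 3 3 14]
Step 5: sold=2 (running total=10) -> [13 3 3 15]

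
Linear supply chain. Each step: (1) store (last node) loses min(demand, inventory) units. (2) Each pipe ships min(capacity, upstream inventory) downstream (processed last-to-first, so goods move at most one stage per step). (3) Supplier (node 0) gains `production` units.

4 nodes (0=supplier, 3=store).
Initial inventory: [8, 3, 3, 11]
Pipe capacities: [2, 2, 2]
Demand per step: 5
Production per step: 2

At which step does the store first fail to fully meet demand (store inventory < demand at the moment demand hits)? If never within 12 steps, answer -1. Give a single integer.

Step 1: demand=5,sold=5 ship[2->3]=2 ship[1->2]=2 ship[0->1]=2 prod=2 -> [8 3 3 8]
Step 2: demand=5,sold=5 ship[2->3]=2 ship[1->2]=2 ship[0->1]=2 prod=2 -> [8 3 3 5]
Step 3: demand=5,sold=5 ship[2->3]=2 ship[1->2]=2 ship[0->1]=2 prod=2 -> [8 3 3 2]
Step 4: demand=5,sold=2 ship[2->3]=2 ship[1->2]=2 ship[0->1]=2 prod=2 -> [8 3 3 2]
Step 5: demand=5,sold=2 ship[2->3]=2 ship[1->2]=2 ship[0->1]=2 prod=2 -> [8 3 3 2]
Step 6: demand=5,sold=2 ship[2->3]=2 ship[1->2]=2 ship[0->1]=2 prod=2 -> [8 3 3 2]
Step 7: demand=5,sold=2 ship[2->3]=2 ship[1->2]=2 ship[0->1]=2 prod=2 -> [8 3 3 2]
Step 8: demand=5,sold=2 ship[2->3]=2 ship[1->2]=2 ship[0->1]=2 prod=2 -> [8 3 3 2]
Step 9: demand=5,sold=2 ship[2->3]=2 ship[1->2]=2 ship[0->1]=2 prod=2 -> [8 3 3 2]
Step 10: demand=5,sold=2 ship[2->3]=2 ship[1->2]=2 ship[0->1]=2 prod=2 -> [8 3 3 2]
Step 11: demand=5,sold=2 ship[2->3]=2 ship[1->2]=2 ship[0->1]=2 prod=2 -> [8 3 3 2]
Step 12: demand=5,sold=2 ship[2->3]=2 ship[1->2]=2 ship[0->1]=2 prod=2 -> [8 3 3 2]
First stockout at step 4

4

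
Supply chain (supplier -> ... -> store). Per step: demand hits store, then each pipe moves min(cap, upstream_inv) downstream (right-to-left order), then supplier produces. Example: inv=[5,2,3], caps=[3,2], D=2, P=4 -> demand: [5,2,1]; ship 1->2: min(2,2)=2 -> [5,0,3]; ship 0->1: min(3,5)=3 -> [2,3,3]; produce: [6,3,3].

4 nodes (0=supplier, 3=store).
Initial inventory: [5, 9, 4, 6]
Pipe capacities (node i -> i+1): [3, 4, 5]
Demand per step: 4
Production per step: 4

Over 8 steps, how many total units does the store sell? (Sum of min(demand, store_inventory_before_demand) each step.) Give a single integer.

Answer: 32

Derivation:
Step 1: sold=4 (running total=4) -> [6 8 4 6]
Step 2: sold=4 (running total=8) -> [7 7 4 6]
Step 3: sold=4 (running total=12) -> [8 6 4 6]
Step 4: sold=4 (running total=16) -> [9 5 4 6]
Step 5: sold=4 (running total=20) -> [10 4 4 6]
Step 6: sold=4 (running total=24) -> [11 3 4 6]
Step 7: sold=4 (running total=28) -> [12 3 3 6]
Step 8: sold=4 (running total=32) -> [13 3 3 5]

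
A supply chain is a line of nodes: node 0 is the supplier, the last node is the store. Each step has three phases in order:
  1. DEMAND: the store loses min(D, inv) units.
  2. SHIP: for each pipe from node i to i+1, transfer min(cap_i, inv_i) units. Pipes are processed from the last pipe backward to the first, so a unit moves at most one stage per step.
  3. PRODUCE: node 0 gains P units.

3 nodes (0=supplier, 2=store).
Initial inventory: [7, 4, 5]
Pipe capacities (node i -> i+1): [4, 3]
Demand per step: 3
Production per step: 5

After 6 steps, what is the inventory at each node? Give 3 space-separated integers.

Step 1: demand=3,sold=3 ship[1->2]=3 ship[0->1]=4 prod=5 -> inv=[8 5 5]
Step 2: demand=3,sold=3 ship[1->2]=3 ship[0->1]=4 prod=5 -> inv=[9 6 5]
Step 3: demand=3,sold=3 ship[1->2]=3 ship[0->1]=4 prod=5 -> inv=[10 7 5]
Step 4: demand=3,sold=3 ship[1->2]=3 ship[0->1]=4 prod=5 -> inv=[11 8 5]
Step 5: demand=3,sold=3 ship[1->2]=3 ship[0->1]=4 prod=5 -> inv=[12 9 5]
Step 6: demand=3,sold=3 ship[1->2]=3 ship[0->1]=4 prod=5 -> inv=[13 10 5]

13 10 5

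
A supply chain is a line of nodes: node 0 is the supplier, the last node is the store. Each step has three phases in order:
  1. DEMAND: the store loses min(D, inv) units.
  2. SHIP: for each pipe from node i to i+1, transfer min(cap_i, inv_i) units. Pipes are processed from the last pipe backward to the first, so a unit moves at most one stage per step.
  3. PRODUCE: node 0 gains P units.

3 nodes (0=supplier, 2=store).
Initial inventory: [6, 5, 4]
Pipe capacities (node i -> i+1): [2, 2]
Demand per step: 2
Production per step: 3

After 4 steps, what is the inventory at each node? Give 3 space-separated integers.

Step 1: demand=2,sold=2 ship[1->2]=2 ship[0->1]=2 prod=3 -> inv=[7 5 4]
Step 2: demand=2,sold=2 ship[1->2]=2 ship[0->1]=2 prod=3 -> inv=[8 5 4]
Step 3: demand=2,sold=2 ship[1->2]=2 ship[0->1]=2 prod=3 -> inv=[9 5 4]
Step 4: demand=2,sold=2 ship[1->2]=2 ship[0->1]=2 prod=3 -> inv=[10 5 4]

10 5 4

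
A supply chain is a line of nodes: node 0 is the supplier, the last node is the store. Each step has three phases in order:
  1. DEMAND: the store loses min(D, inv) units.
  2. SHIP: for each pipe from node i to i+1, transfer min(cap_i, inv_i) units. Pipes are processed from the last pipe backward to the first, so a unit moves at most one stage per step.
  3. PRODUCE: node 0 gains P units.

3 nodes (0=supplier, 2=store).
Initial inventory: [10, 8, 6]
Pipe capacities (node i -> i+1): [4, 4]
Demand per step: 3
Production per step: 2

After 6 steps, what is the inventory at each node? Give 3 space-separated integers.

Step 1: demand=3,sold=3 ship[1->2]=4 ship[0->1]=4 prod=2 -> inv=[8 8 7]
Step 2: demand=3,sold=3 ship[1->2]=4 ship[0->1]=4 prod=2 -> inv=[6 8 8]
Step 3: demand=3,sold=3 ship[1->2]=4 ship[0->1]=4 prod=2 -> inv=[4 8 9]
Step 4: demand=3,sold=3 ship[1->2]=4 ship[0->1]=4 prod=2 -> inv=[2 8 10]
Step 5: demand=3,sold=3 ship[1->2]=4 ship[0->1]=2 prod=2 -> inv=[2 6 11]
Step 6: demand=3,sold=3 ship[1->2]=4 ship[0->1]=2 prod=2 -> inv=[2 4 12]

2 4 12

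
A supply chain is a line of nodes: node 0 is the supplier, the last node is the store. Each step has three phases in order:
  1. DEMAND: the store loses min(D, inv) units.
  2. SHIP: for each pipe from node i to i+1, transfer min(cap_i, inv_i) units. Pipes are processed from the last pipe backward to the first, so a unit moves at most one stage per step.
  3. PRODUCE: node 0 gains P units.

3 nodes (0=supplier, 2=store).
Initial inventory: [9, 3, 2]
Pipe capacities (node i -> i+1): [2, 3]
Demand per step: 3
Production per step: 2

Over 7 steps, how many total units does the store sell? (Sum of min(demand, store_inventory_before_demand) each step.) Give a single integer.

Step 1: sold=2 (running total=2) -> [9 2 3]
Step 2: sold=3 (running total=5) -> [9 2 2]
Step 3: sold=2 (running total=7) -> [9 2 2]
Step 4: sold=2 (running total=9) -> [9 2 2]
Step 5: sold=2 (running total=11) -> [9 2 2]
Step 6: sold=2 (running total=13) -> [9 2 2]
Step 7: sold=2 (running total=15) -> [9 2 2]

Answer: 15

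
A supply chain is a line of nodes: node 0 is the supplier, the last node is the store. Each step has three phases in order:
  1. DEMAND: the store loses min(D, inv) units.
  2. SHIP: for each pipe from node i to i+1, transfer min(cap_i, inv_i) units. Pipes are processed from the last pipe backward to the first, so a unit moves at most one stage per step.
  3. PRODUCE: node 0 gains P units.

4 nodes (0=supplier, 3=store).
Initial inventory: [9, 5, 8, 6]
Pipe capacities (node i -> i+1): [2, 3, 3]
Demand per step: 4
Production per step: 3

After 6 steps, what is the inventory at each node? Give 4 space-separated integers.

Step 1: demand=4,sold=4 ship[2->3]=3 ship[1->2]=3 ship[0->1]=2 prod=3 -> inv=[10 4 8 5]
Step 2: demand=4,sold=4 ship[2->3]=3 ship[1->2]=3 ship[0->1]=2 prod=3 -> inv=[11 3 8 4]
Step 3: demand=4,sold=4 ship[2->3]=3 ship[1->2]=3 ship[0->1]=2 prod=3 -> inv=[12 2 8 3]
Step 4: demand=4,sold=3 ship[2->3]=3 ship[1->2]=2 ship[0->1]=2 prod=3 -> inv=[13 2 7 3]
Step 5: demand=4,sold=3 ship[2->3]=3 ship[1->2]=2 ship[0->1]=2 prod=3 -> inv=[14 2 6 3]
Step 6: demand=4,sold=3 ship[2->3]=3 ship[1->2]=2 ship[0->1]=2 prod=3 -> inv=[15 2 5 3]

15 2 5 3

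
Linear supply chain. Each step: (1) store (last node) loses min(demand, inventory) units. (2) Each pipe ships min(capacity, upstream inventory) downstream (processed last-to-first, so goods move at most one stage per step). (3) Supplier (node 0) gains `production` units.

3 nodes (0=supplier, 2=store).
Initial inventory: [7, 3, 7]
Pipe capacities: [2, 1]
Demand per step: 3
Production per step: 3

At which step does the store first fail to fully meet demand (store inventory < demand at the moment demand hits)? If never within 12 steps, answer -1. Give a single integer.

Step 1: demand=3,sold=3 ship[1->2]=1 ship[0->1]=2 prod=3 -> [8 4 5]
Step 2: demand=3,sold=3 ship[1->2]=1 ship[0->1]=2 prod=3 -> [9 5 3]
Step 3: demand=3,sold=3 ship[1->2]=1 ship[0->1]=2 prod=3 -> [10 6 1]
Step 4: demand=3,sold=1 ship[1->2]=1 ship[0->1]=2 prod=3 -> [11 7 1]
Step 5: demand=3,sold=1 ship[1->2]=1 ship[0->1]=2 prod=3 -> [12 8 1]
Step 6: demand=3,sold=1 ship[1->2]=1 ship[0->1]=2 prod=3 -> [13 9 1]
Step 7: demand=3,sold=1 ship[1->2]=1 ship[0->1]=2 prod=3 -> [14 10 1]
Step 8: demand=3,sold=1 ship[1->2]=1 ship[0->1]=2 prod=3 -> [15 11 1]
Step 9: demand=3,sold=1 ship[1->2]=1 ship[0->1]=2 prod=3 -> [16 12 1]
Step 10: demand=3,sold=1 ship[1->2]=1 ship[0->1]=2 prod=3 -> [17 13 1]
Step 11: demand=3,sold=1 ship[1->2]=1 ship[0->1]=2 prod=3 -> [18 14 1]
Step 12: demand=3,sold=1 ship[1->2]=1 ship[0->1]=2 prod=3 -> [19 15 1]
First stockout at step 4

4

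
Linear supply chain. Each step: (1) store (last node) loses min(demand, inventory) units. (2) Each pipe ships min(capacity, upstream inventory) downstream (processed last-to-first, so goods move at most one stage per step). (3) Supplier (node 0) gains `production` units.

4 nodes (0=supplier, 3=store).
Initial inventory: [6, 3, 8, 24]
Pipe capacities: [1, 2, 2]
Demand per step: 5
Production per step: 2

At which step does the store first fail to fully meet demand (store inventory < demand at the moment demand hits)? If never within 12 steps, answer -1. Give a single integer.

Step 1: demand=5,sold=5 ship[2->3]=2 ship[1->2]=2 ship[0->1]=1 prod=2 -> [7 2 8 21]
Step 2: demand=5,sold=5 ship[2->3]=2 ship[1->2]=2 ship[0->1]=1 prod=2 -> [8 1 8 18]
Step 3: demand=5,sold=5 ship[2->3]=2 ship[1->2]=1 ship[0->1]=1 prod=2 -> [9 1 7 15]
Step 4: demand=5,sold=5 ship[2->3]=2 ship[1->2]=1 ship[0->1]=1 prod=2 -> [10 1 6 12]
Step 5: demand=5,sold=5 ship[2->3]=2 ship[1->2]=1 ship[0->1]=1 prod=2 -> [11 1 5 9]
Step 6: demand=5,sold=5 ship[2->3]=2 ship[1->2]=1 ship[0->1]=1 prod=2 -> [12 1 4 6]
Step 7: demand=5,sold=5 ship[2->3]=2 ship[1->2]=1 ship[0->1]=1 prod=2 -> [13 1 3 3]
Step 8: demand=5,sold=3 ship[2->3]=2 ship[1->2]=1 ship[0->1]=1 prod=2 -> [14 1 2 2]
Step 9: demand=5,sold=2 ship[2->3]=2 ship[1->2]=1 ship[0->1]=1 prod=2 -> [15 1 1 2]
Step 10: demand=5,sold=2 ship[2->3]=1 ship[1->2]=1 ship[0->1]=1 prod=2 -> [16 1 1 1]
Step 11: demand=5,sold=1 ship[2->3]=1 ship[1->2]=1 ship[0->1]=1 prod=2 -> [17 1 1 1]
Step 12: demand=5,sold=1 ship[2->3]=1 ship[1->2]=1 ship[0->1]=1 prod=2 -> [18 1 1 1]
First stockout at step 8

8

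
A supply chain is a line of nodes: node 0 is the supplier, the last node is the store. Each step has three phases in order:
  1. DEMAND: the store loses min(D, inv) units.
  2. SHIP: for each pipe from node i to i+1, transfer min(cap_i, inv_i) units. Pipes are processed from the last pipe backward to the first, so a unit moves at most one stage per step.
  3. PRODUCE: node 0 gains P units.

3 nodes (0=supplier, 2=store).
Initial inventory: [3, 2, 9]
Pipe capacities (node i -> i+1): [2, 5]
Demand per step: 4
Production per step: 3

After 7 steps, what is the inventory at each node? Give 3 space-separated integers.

Step 1: demand=4,sold=4 ship[1->2]=2 ship[0->1]=2 prod=3 -> inv=[4 2 7]
Step 2: demand=4,sold=4 ship[1->2]=2 ship[0->1]=2 prod=3 -> inv=[5 2 5]
Step 3: demand=4,sold=4 ship[1->2]=2 ship[0->1]=2 prod=3 -> inv=[6 2 3]
Step 4: demand=4,sold=3 ship[1->2]=2 ship[0->1]=2 prod=3 -> inv=[7 2 2]
Step 5: demand=4,sold=2 ship[1->2]=2 ship[0->1]=2 prod=3 -> inv=[8 2 2]
Step 6: demand=4,sold=2 ship[1->2]=2 ship[0->1]=2 prod=3 -> inv=[9 2 2]
Step 7: demand=4,sold=2 ship[1->2]=2 ship[0->1]=2 prod=3 -> inv=[10 2 2]

10 2 2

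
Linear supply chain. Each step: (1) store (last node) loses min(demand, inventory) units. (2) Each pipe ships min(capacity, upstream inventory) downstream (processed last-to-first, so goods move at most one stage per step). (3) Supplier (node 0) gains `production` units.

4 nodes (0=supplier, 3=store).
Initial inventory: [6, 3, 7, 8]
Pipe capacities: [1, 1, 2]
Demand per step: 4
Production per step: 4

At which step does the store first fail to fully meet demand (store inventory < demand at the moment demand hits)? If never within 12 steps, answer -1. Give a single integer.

Step 1: demand=4,sold=4 ship[2->3]=2 ship[1->2]=1 ship[0->1]=1 prod=4 -> [9 3 6 6]
Step 2: demand=4,sold=4 ship[2->3]=2 ship[1->2]=1 ship[0->1]=1 prod=4 -> [12 3 5 4]
Step 3: demand=4,sold=4 ship[2->3]=2 ship[1->2]=1 ship[0->1]=1 prod=4 -> [15 3 4 2]
Step 4: demand=4,sold=2 ship[2->3]=2 ship[1->2]=1 ship[0->1]=1 prod=4 -> [18 3 3 2]
Step 5: demand=4,sold=2 ship[2->3]=2 ship[1->2]=1 ship[0->1]=1 prod=4 -> [21 3 2 2]
Step 6: demand=4,sold=2 ship[2->3]=2 ship[1->2]=1 ship[0->1]=1 prod=4 -> [24 3 1 2]
Step 7: demand=4,sold=2 ship[2->3]=1 ship[1->2]=1 ship[0->1]=1 prod=4 -> [27 3 1 1]
Step 8: demand=4,sold=1 ship[2->3]=1 ship[1->2]=1 ship[0->1]=1 prod=4 -> [30 3 1 1]
Step 9: demand=4,sold=1 ship[2->3]=1 ship[1->2]=1 ship[0->1]=1 prod=4 -> [33 3 1 1]
Step 10: demand=4,sold=1 ship[2->3]=1 ship[1->2]=1 ship[0->1]=1 prod=4 -> [36 3 1 1]
Step 11: demand=4,sold=1 ship[2->3]=1 ship[1->2]=1 ship[0->1]=1 prod=4 -> [39 3 1 1]
Step 12: demand=4,sold=1 ship[2->3]=1 ship[1->2]=1 ship[0->1]=1 prod=4 -> [42 3 1 1]
First stockout at step 4

4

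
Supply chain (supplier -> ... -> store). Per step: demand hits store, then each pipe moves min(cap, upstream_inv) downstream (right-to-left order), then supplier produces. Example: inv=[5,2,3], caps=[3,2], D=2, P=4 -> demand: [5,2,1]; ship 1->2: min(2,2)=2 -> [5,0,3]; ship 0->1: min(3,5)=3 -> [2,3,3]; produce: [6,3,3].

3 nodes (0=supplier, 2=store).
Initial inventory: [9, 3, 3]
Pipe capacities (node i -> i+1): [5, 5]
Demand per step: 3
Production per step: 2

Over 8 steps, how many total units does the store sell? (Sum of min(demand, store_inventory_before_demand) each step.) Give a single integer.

Step 1: sold=3 (running total=3) -> [6 5 3]
Step 2: sold=3 (running total=6) -> [3 5 5]
Step 3: sold=3 (running total=9) -> [2 3 7]
Step 4: sold=3 (running total=12) -> [2 2 7]
Step 5: sold=3 (running total=15) -> [2 2 6]
Step 6: sold=3 (running total=18) -> [2 2 5]
Step 7: sold=3 (running total=21) -> [2 2 4]
Step 8: sold=3 (running total=24) -> [2 2 3]

Answer: 24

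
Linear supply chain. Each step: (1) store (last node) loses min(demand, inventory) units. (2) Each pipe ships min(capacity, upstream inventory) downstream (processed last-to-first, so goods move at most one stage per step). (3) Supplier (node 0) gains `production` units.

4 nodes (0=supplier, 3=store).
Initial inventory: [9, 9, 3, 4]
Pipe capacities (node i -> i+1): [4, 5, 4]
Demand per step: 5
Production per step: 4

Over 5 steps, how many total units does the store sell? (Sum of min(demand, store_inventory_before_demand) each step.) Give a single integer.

Step 1: sold=4 (running total=4) -> [9 8 5 3]
Step 2: sold=3 (running total=7) -> [9 7 6 4]
Step 3: sold=4 (running total=11) -> [9 6 7 4]
Step 4: sold=4 (running total=15) -> [9 5 8 4]
Step 5: sold=4 (running total=19) -> [9 4 9 4]

Answer: 19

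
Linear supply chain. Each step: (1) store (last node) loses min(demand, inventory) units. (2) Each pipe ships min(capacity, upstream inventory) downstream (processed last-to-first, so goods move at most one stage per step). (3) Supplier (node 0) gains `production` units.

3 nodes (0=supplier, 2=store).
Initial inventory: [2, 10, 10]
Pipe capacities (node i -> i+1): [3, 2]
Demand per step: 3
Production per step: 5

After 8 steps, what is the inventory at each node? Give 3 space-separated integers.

Step 1: demand=3,sold=3 ship[1->2]=2 ship[0->1]=2 prod=5 -> inv=[5 10 9]
Step 2: demand=3,sold=3 ship[1->2]=2 ship[0->1]=3 prod=5 -> inv=[7 11 8]
Step 3: demand=3,sold=3 ship[1->2]=2 ship[0->1]=3 prod=5 -> inv=[9 12 7]
Step 4: demand=3,sold=3 ship[1->2]=2 ship[0->1]=3 prod=5 -> inv=[11 13 6]
Step 5: demand=3,sold=3 ship[1->2]=2 ship[0->1]=3 prod=5 -> inv=[13 14 5]
Step 6: demand=3,sold=3 ship[1->2]=2 ship[0->1]=3 prod=5 -> inv=[15 15 4]
Step 7: demand=3,sold=3 ship[1->2]=2 ship[0->1]=3 prod=5 -> inv=[17 16 3]
Step 8: demand=3,sold=3 ship[1->2]=2 ship[0->1]=3 prod=5 -> inv=[19 17 2]

19 17 2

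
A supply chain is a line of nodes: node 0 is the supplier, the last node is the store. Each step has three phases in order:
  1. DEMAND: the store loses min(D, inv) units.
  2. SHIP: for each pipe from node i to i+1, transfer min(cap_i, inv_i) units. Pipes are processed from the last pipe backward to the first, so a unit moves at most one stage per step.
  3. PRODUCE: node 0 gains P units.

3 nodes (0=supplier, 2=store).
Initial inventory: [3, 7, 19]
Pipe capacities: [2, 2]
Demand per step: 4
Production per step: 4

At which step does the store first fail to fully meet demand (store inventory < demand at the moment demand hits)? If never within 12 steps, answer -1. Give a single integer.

Step 1: demand=4,sold=4 ship[1->2]=2 ship[0->1]=2 prod=4 -> [5 7 17]
Step 2: demand=4,sold=4 ship[1->2]=2 ship[0->1]=2 prod=4 -> [7 7 15]
Step 3: demand=4,sold=4 ship[1->2]=2 ship[0->1]=2 prod=4 -> [9 7 13]
Step 4: demand=4,sold=4 ship[1->2]=2 ship[0->1]=2 prod=4 -> [11 7 11]
Step 5: demand=4,sold=4 ship[1->2]=2 ship[0->1]=2 prod=4 -> [13 7 9]
Step 6: demand=4,sold=4 ship[1->2]=2 ship[0->1]=2 prod=4 -> [15 7 7]
Step 7: demand=4,sold=4 ship[1->2]=2 ship[0->1]=2 prod=4 -> [17 7 5]
Step 8: demand=4,sold=4 ship[1->2]=2 ship[0->1]=2 prod=4 -> [19 7 3]
Step 9: demand=4,sold=3 ship[1->2]=2 ship[0->1]=2 prod=4 -> [21 7 2]
Step 10: demand=4,sold=2 ship[1->2]=2 ship[0->1]=2 prod=4 -> [23 7 2]
Step 11: demand=4,sold=2 ship[1->2]=2 ship[0->1]=2 prod=4 -> [25 7 2]
Step 12: demand=4,sold=2 ship[1->2]=2 ship[0->1]=2 prod=4 -> [27 7 2]
First stockout at step 9

9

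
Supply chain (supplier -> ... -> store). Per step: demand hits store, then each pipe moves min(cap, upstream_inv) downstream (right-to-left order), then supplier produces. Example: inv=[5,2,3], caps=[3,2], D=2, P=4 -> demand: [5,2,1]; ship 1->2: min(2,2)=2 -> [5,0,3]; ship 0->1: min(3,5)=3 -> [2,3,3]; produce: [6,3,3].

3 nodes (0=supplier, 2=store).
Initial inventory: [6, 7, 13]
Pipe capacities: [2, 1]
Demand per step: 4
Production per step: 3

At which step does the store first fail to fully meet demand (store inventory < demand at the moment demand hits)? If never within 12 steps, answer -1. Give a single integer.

Step 1: demand=4,sold=4 ship[1->2]=1 ship[0->1]=2 prod=3 -> [7 8 10]
Step 2: demand=4,sold=4 ship[1->2]=1 ship[0->1]=2 prod=3 -> [8 9 7]
Step 3: demand=4,sold=4 ship[1->2]=1 ship[0->1]=2 prod=3 -> [9 10 4]
Step 4: demand=4,sold=4 ship[1->2]=1 ship[0->1]=2 prod=3 -> [10 11 1]
Step 5: demand=4,sold=1 ship[1->2]=1 ship[0->1]=2 prod=3 -> [11 12 1]
Step 6: demand=4,sold=1 ship[1->2]=1 ship[0->1]=2 prod=3 -> [12 13 1]
Step 7: demand=4,sold=1 ship[1->2]=1 ship[0->1]=2 prod=3 -> [13 14 1]
Step 8: demand=4,sold=1 ship[1->2]=1 ship[0->1]=2 prod=3 -> [14 15 1]
Step 9: demand=4,sold=1 ship[1->2]=1 ship[0->1]=2 prod=3 -> [15 16 1]
Step 10: demand=4,sold=1 ship[1->2]=1 ship[0->1]=2 prod=3 -> [16 17 1]
Step 11: demand=4,sold=1 ship[1->2]=1 ship[0->1]=2 prod=3 -> [17 18 1]
Step 12: demand=4,sold=1 ship[1->2]=1 ship[0->1]=2 prod=3 -> [18 19 1]
First stockout at step 5

5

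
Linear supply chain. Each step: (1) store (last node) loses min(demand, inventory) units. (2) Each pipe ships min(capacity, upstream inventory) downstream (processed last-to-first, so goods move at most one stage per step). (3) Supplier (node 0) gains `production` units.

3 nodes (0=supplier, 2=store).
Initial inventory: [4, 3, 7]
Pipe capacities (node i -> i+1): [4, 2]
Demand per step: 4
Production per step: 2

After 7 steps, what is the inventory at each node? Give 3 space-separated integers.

Step 1: demand=4,sold=4 ship[1->2]=2 ship[0->1]=4 prod=2 -> inv=[2 5 5]
Step 2: demand=4,sold=4 ship[1->2]=2 ship[0->1]=2 prod=2 -> inv=[2 5 3]
Step 3: demand=4,sold=3 ship[1->2]=2 ship[0->1]=2 prod=2 -> inv=[2 5 2]
Step 4: demand=4,sold=2 ship[1->2]=2 ship[0->1]=2 prod=2 -> inv=[2 5 2]
Step 5: demand=4,sold=2 ship[1->2]=2 ship[0->1]=2 prod=2 -> inv=[2 5 2]
Step 6: demand=4,sold=2 ship[1->2]=2 ship[0->1]=2 prod=2 -> inv=[2 5 2]
Step 7: demand=4,sold=2 ship[1->2]=2 ship[0->1]=2 prod=2 -> inv=[2 5 2]

2 5 2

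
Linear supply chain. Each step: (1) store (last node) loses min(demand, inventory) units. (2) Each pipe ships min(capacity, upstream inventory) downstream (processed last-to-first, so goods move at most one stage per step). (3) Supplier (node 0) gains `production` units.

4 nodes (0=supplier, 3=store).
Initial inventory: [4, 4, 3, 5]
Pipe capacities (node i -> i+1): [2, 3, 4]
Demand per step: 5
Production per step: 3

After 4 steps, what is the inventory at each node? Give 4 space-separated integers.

Step 1: demand=5,sold=5 ship[2->3]=3 ship[1->2]=3 ship[0->1]=2 prod=3 -> inv=[5 3 3 3]
Step 2: demand=5,sold=3 ship[2->3]=3 ship[1->2]=3 ship[0->1]=2 prod=3 -> inv=[6 2 3 3]
Step 3: demand=5,sold=3 ship[2->3]=3 ship[1->2]=2 ship[0->1]=2 prod=3 -> inv=[7 2 2 3]
Step 4: demand=5,sold=3 ship[2->3]=2 ship[1->2]=2 ship[0->1]=2 prod=3 -> inv=[8 2 2 2]

8 2 2 2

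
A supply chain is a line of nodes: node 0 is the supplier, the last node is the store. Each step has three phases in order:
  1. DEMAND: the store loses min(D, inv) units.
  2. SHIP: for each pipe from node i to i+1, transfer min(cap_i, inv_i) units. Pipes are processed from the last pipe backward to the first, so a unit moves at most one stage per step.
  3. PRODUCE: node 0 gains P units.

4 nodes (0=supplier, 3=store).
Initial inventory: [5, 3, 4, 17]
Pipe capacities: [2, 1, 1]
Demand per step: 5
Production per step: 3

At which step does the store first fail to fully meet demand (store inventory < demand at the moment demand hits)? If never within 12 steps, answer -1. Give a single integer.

Step 1: demand=5,sold=5 ship[2->3]=1 ship[1->2]=1 ship[0->1]=2 prod=3 -> [6 4 4 13]
Step 2: demand=5,sold=5 ship[2->3]=1 ship[1->2]=1 ship[0->1]=2 prod=3 -> [7 5 4 9]
Step 3: demand=5,sold=5 ship[2->3]=1 ship[1->2]=1 ship[0->1]=2 prod=3 -> [8 6 4 5]
Step 4: demand=5,sold=5 ship[2->3]=1 ship[1->2]=1 ship[0->1]=2 prod=3 -> [9 7 4 1]
Step 5: demand=5,sold=1 ship[2->3]=1 ship[1->2]=1 ship[0->1]=2 prod=3 -> [10 8 4 1]
Step 6: demand=5,sold=1 ship[2->3]=1 ship[1->2]=1 ship[0->1]=2 prod=3 -> [11 9 4 1]
Step 7: demand=5,sold=1 ship[2->3]=1 ship[1->2]=1 ship[0->1]=2 prod=3 -> [12 10 4 1]
Step 8: demand=5,sold=1 ship[2->3]=1 ship[1->2]=1 ship[0->1]=2 prod=3 -> [13 11 4 1]
Step 9: demand=5,sold=1 ship[2->3]=1 ship[1->2]=1 ship[0->1]=2 prod=3 -> [14 12 4 1]
Step 10: demand=5,sold=1 ship[2->3]=1 ship[1->2]=1 ship[0->1]=2 prod=3 -> [15 13 4 1]
Step 11: demand=5,sold=1 ship[2->3]=1 ship[1->2]=1 ship[0->1]=2 prod=3 -> [16 14 4 1]
Step 12: demand=5,sold=1 ship[2->3]=1 ship[1->2]=1 ship[0->1]=2 prod=3 -> [17 15 4 1]
First stockout at step 5

5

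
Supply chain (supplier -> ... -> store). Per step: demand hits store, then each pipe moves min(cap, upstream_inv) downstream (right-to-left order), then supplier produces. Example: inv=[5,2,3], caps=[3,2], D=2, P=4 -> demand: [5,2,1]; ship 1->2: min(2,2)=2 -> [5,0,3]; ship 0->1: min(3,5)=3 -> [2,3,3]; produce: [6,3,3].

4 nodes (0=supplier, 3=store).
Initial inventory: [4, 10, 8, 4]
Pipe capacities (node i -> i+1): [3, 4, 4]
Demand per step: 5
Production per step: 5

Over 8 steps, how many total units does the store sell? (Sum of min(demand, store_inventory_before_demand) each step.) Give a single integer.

Answer: 32

Derivation:
Step 1: sold=4 (running total=4) -> [6 9 8 4]
Step 2: sold=4 (running total=8) -> [8 8 8 4]
Step 3: sold=4 (running total=12) -> [10 7 8 4]
Step 4: sold=4 (running total=16) -> [12 6 8 4]
Step 5: sold=4 (running total=20) -> [14 5 8 4]
Step 6: sold=4 (running total=24) -> [16 4 8 4]
Step 7: sold=4 (running total=28) -> [18 3 8 4]
Step 8: sold=4 (running total=32) -> [20 3 7 4]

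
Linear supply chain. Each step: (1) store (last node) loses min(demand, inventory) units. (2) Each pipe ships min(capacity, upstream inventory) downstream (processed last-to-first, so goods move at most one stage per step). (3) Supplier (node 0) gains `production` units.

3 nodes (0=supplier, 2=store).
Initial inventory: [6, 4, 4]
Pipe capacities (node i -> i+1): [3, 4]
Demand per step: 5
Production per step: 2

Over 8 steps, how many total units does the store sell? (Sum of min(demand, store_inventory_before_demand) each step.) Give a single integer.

Step 1: sold=4 (running total=4) -> [5 3 4]
Step 2: sold=4 (running total=8) -> [4 3 3]
Step 3: sold=3 (running total=11) -> [3 3 3]
Step 4: sold=3 (running total=14) -> [2 3 3]
Step 5: sold=3 (running total=17) -> [2 2 3]
Step 6: sold=3 (running total=20) -> [2 2 2]
Step 7: sold=2 (running total=22) -> [2 2 2]
Step 8: sold=2 (running total=24) -> [2 2 2]

Answer: 24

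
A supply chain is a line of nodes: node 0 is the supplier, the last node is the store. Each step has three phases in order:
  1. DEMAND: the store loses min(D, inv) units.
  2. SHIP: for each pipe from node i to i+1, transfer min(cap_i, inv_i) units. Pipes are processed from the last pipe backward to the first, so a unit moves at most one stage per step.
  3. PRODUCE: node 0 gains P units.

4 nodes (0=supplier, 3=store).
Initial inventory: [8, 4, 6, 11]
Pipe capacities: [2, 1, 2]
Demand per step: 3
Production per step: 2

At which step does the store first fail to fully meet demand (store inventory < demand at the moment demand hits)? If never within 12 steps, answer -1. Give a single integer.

Step 1: demand=3,sold=3 ship[2->3]=2 ship[1->2]=1 ship[0->1]=2 prod=2 -> [8 5 5 10]
Step 2: demand=3,sold=3 ship[2->3]=2 ship[1->2]=1 ship[0->1]=2 prod=2 -> [8 6 4 9]
Step 3: demand=3,sold=3 ship[2->3]=2 ship[1->2]=1 ship[0->1]=2 prod=2 -> [8 7 3 8]
Step 4: demand=3,sold=3 ship[2->3]=2 ship[1->2]=1 ship[0->1]=2 prod=2 -> [8 8 2 7]
Step 5: demand=3,sold=3 ship[2->3]=2 ship[1->2]=1 ship[0->1]=2 prod=2 -> [8 9 1 6]
Step 6: demand=3,sold=3 ship[2->3]=1 ship[1->2]=1 ship[0->1]=2 prod=2 -> [8 10 1 4]
Step 7: demand=3,sold=3 ship[2->3]=1 ship[1->2]=1 ship[0->1]=2 prod=2 -> [8 11 1 2]
Step 8: demand=3,sold=2 ship[2->3]=1 ship[1->2]=1 ship[0->1]=2 prod=2 -> [8 12 1 1]
Step 9: demand=3,sold=1 ship[2->3]=1 ship[1->2]=1 ship[0->1]=2 prod=2 -> [8 13 1 1]
Step 10: demand=3,sold=1 ship[2->3]=1 ship[1->2]=1 ship[0->1]=2 prod=2 -> [8 14 1 1]
Step 11: demand=3,sold=1 ship[2->3]=1 ship[1->2]=1 ship[0->1]=2 prod=2 -> [8 15 1 1]
Step 12: demand=3,sold=1 ship[2->3]=1 ship[1->2]=1 ship[0->1]=2 prod=2 -> [8 16 1 1]
First stockout at step 8

8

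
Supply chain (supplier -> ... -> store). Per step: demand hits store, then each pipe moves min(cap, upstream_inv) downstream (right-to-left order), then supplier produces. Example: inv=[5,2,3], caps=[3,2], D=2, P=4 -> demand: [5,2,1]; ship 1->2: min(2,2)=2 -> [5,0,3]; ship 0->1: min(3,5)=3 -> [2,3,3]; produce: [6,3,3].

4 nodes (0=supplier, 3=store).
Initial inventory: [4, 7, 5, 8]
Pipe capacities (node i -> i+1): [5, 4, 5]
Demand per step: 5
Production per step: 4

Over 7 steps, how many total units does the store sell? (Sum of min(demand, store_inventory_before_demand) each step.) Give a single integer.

Answer: 33

Derivation:
Step 1: sold=5 (running total=5) -> [4 7 4 8]
Step 2: sold=5 (running total=10) -> [4 7 4 7]
Step 3: sold=5 (running total=15) -> [4 7 4 6]
Step 4: sold=5 (running total=20) -> [4 7 4 5]
Step 5: sold=5 (running total=25) -> [4 7 4 4]
Step 6: sold=4 (running total=29) -> [4 7 4 4]
Step 7: sold=4 (running total=33) -> [4 7 4 4]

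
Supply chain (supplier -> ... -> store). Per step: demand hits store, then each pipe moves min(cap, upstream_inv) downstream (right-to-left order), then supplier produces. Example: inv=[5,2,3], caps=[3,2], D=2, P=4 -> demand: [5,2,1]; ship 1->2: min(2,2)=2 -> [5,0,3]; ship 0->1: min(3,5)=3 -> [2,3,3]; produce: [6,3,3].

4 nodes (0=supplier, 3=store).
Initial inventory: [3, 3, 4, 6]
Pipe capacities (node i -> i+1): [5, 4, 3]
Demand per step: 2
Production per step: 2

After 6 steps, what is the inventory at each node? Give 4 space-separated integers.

Step 1: demand=2,sold=2 ship[2->3]=3 ship[1->2]=3 ship[0->1]=3 prod=2 -> inv=[2 3 4 7]
Step 2: demand=2,sold=2 ship[2->3]=3 ship[1->2]=3 ship[0->1]=2 prod=2 -> inv=[2 2 4 8]
Step 3: demand=2,sold=2 ship[2->3]=3 ship[1->2]=2 ship[0->1]=2 prod=2 -> inv=[2 2 3 9]
Step 4: demand=2,sold=2 ship[2->3]=3 ship[1->2]=2 ship[0->1]=2 prod=2 -> inv=[2 2 2 10]
Step 5: demand=2,sold=2 ship[2->3]=2 ship[1->2]=2 ship[0->1]=2 prod=2 -> inv=[2 2 2 10]
Step 6: demand=2,sold=2 ship[2->3]=2 ship[1->2]=2 ship[0->1]=2 prod=2 -> inv=[2 2 2 10]

2 2 2 10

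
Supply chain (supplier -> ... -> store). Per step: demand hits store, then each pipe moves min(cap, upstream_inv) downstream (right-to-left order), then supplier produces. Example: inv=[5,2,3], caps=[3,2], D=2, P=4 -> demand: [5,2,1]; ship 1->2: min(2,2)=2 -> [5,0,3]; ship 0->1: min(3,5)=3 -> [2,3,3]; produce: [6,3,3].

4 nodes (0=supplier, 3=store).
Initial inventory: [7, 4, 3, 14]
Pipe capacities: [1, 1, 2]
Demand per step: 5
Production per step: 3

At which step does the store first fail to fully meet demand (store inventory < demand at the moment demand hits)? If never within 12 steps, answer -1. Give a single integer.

Step 1: demand=5,sold=5 ship[2->3]=2 ship[1->2]=1 ship[0->1]=1 prod=3 -> [9 4 2 11]
Step 2: demand=5,sold=5 ship[2->3]=2 ship[1->2]=1 ship[0->1]=1 prod=3 -> [11 4 1 8]
Step 3: demand=5,sold=5 ship[2->3]=1 ship[1->2]=1 ship[0->1]=1 prod=3 -> [13 4 1 4]
Step 4: demand=5,sold=4 ship[2->3]=1 ship[1->2]=1 ship[0->1]=1 prod=3 -> [15 4 1 1]
Step 5: demand=5,sold=1 ship[2->3]=1 ship[1->2]=1 ship[0->1]=1 prod=3 -> [17 4 1 1]
Step 6: demand=5,sold=1 ship[2->3]=1 ship[1->2]=1 ship[0->1]=1 prod=3 -> [19 4 1 1]
Step 7: demand=5,sold=1 ship[2->3]=1 ship[1->2]=1 ship[0->1]=1 prod=3 -> [21 4 1 1]
Step 8: demand=5,sold=1 ship[2->3]=1 ship[1->2]=1 ship[0->1]=1 prod=3 -> [23 4 1 1]
Step 9: demand=5,sold=1 ship[2->3]=1 ship[1->2]=1 ship[0->1]=1 prod=3 -> [25 4 1 1]
Step 10: demand=5,sold=1 ship[2->3]=1 ship[1->2]=1 ship[0->1]=1 prod=3 -> [27 4 1 1]
Step 11: demand=5,sold=1 ship[2->3]=1 ship[1->2]=1 ship[0->1]=1 prod=3 -> [29 4 1 1]
Step 12: demand=5,sold=1 ship[2->3]=1 ship[1->2]=1 ship[0->1]=1 prod=3 -> [31 4 1 1]
First stockout at step 4

4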